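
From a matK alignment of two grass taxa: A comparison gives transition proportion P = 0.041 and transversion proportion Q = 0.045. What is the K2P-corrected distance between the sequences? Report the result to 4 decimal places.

0.0915

Under the Kimura two-parameter model, d = −½ ln(1 − 2P − Q) − ¼ ln(1 − 2Q).
1 − 2P − Q = 0.873, giving −½ ln(0.873) = 0.067910.
1 − 2Q = 0.91, giving −¼ ln(0.91) = 0.023578.
d = 0.067910 + 0.023578 = 0.091488.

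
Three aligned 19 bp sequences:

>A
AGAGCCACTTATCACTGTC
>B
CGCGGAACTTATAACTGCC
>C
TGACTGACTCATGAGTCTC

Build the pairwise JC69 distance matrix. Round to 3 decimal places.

d(A,B) = 0.410, d(A,C) = 0.618, d(B,C) = 0.907

A–B: 6/19 sites differ → p ≈ 0.315789, d = −0.75 ln(1 − 0.421052) = 0.409907 ≈ 0.410.
A–C: 8/19 sites differ → p ≈ 0.421053, d = −0.75 ln(1 − 0.561404) = 0.618132 ≈ 0.618.
B–C: 10/19 sites differ → p ≈ 0.526316, d = −0.75 ln(1 − 0.701755) = 0.907380 ≈ 0.907.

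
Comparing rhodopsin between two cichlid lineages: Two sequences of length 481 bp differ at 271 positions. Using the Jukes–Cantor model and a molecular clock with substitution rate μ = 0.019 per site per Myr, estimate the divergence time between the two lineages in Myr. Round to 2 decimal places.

27.46

p = 271/481 ≈ 0.56341.
d = −(3/4) ln(1 − 4p/3) = −0.75 ln(1 − 0.751213) = −0.75 ln(0.248787)
  = −0.75 × (-1.391158) = 1.043369 substitutions/site.
Under a molecular clock d = 2μt, so t = d/(2μ) = 1.043369 / (2 × 0.019) = 27.46 Myr.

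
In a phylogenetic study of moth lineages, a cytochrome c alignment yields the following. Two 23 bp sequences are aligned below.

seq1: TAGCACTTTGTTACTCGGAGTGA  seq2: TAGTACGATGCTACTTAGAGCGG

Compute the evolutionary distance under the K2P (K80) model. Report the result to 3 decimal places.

0.517

Of 23 sites, 6 differences are transitions and 2 are transversions, so P = 6/23 ≈ 0.26087 and Q = 2/23 ≈ 0.086957.
Under the Kimura two-parameter model, d = −½ ln(1 − 2P − Q) − ¼ ln(1 − 2Q).
1 − 2P − Q = 0.391303, giving −½ ln(0.391303) = 0.469137.
1 − 2Q = 0.826086, giving −¼ ln(0.826086) = 0.047764.
d = 0.469137 + 0.047764 = 0.516901.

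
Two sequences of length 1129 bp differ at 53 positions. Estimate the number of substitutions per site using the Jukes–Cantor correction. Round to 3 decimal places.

p = 53/1129 ≈ 0.046944.
d = −(3/4) ln(1 − 4p/3) = −0.75 ln(1 − 0.062592) = −0.75 ln(0.937408)
  = −0.75 × (-0.064637) = 0.048478 substitutions/site.

0.048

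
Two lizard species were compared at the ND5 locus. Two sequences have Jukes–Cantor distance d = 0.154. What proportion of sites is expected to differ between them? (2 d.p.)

p = (3/4)(1 − e^(−4d/3)) = 0.75 × (1 − e^(-0.205333)) = 0.75 × (1 − 0.814376) = 0.139218.

0.14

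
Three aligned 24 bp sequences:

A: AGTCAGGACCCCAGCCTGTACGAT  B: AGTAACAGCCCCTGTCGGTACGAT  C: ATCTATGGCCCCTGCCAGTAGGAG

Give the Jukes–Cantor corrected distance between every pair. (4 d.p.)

d(A,B) = 0.3694, d(A,C) = 0.5199, d(B,C) = 0.5199

A–B: 7/24 sites differ → p ≈ 0.291667, d = −0.75 ln(1 − 0.388889) = 0.369358 ≈ 0.3694.
A–C: 9/24 sites differ → p = 0.375, d = −0.75 ln(1 − 0.5) = 0.519860 ≈ 0.5199.
B–C: 9/24 sites differ → p = 0.375, d = −0.75 ln(1 − 0.5) = 0.519860 ≈ 0.5199.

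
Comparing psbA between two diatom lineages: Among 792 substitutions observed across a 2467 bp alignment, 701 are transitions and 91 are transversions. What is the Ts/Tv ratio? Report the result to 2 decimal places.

7.70

R = 701/91 = 7.703296… ≈ 7.70 (to 2 d.p.).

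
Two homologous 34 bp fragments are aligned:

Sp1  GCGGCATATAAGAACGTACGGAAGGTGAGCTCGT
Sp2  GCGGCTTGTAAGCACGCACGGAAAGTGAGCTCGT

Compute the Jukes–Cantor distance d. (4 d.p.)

0.1637

The sequences differ at 5 of 34 sites (6, 8, 13, 17, 24), so p = 5/34 ≈ 0.147059.
d = −(3/4) ln(1 − 4p/3) = −0.75 ln(1 − 0.196079) = −0.75 ln(0.803921)
  = −0.75 × (-0.218254) = 0.163691 substitutions/site.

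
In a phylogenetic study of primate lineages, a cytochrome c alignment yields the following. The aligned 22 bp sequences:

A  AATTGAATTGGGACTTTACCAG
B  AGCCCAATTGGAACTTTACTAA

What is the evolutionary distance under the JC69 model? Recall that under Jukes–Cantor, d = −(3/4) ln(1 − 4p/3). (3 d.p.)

The sequences differ at 7 of 22 sites (2, 3, 4, 5, 12, 20, 22), so p = 7/22 ≈ 0.318182.
d = −(3/4) ln(1 − 4p/3) = −0.75 ln(1 − 0.424243) = −0.75 ln(0.575757)
  = −0.75 × (-0.552070) = 0.414053 substitutions/site.

0.414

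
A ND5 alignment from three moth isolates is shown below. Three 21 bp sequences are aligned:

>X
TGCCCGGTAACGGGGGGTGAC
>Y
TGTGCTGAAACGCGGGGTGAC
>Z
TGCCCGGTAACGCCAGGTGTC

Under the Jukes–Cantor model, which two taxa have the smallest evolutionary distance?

X and Z

X–Y: 5/21 differ, p = 0.238, d = 0.286.
X–Z: 4/21 differ, p = 0.190, d = 0.220.
Y–Z: 7/21 differ, p = 0.333, d = 0.441.
The smallest distance is between X and Z.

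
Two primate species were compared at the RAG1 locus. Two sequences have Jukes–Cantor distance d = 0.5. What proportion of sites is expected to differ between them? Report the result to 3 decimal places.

0.365

p = (3/4)(1 − e^(−4d/3)) = 0.75 × (1 − e^(-0.666667)) = 0.75 × (1 − 0.513417) = 0.364937.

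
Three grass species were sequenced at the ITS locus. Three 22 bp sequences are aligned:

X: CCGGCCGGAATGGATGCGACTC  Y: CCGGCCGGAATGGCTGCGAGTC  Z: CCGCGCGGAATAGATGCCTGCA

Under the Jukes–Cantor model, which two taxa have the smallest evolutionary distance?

X and Y

X–Y: 2/22 differ, p = 0.091, d = 0.097.
X–Z: 8/22 differ, p = 0.364, d = 0.497.
Y–Z: 8/22 differ, p = 0.364, d = 0.497.
The smallest distance is between X and Y.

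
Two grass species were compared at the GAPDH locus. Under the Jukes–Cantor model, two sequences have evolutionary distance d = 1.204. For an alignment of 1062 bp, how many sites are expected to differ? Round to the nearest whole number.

637

Invert JC69: p = (3/4)(1 − e^(−4d/3)) = 0.75 × (1 − e^(-1.605333)) = 0.75 × (1 − 0.200823) = 0.599383.
Expected differing sites = pL ≈ 0.599383 × 1062 = 636.544746 ≈ 637.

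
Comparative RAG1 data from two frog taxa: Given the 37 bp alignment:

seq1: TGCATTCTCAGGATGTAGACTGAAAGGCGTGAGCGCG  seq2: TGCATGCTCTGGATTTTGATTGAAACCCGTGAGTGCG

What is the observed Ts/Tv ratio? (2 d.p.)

0.33

Transitions are A↔G and C↔T; transversions are all other mismatches.
Transitions: 2. Transversions: 6.
R = 2/6 = 0.333333… ≈ 0.33 (to 2 d.p.).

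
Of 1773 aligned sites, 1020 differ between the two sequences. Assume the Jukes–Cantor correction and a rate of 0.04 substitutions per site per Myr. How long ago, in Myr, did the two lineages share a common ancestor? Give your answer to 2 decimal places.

p = 1020/1773 ≈ 0.575296.
d = −(3/4) ln(1 − 4p/3) = −0.75 ln(1 − 0.767061) = −0.75 ln(0.232939)
  = −0.75 × (-1.456979) = 1.092734 substitutions/site.
Under a molecular clock d = 2μt, so t = d/(2μ) = 1.092734 / (2 × 0.04) = 13.66 Myr.

13.66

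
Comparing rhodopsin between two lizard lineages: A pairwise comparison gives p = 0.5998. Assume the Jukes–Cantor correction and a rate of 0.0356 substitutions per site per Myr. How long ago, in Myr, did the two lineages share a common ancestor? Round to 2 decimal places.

16.94

d = −(3/4) ln(1 − 4p/3) = −0.75 ln(1 − 0.799733) = −0.75 ln(0.200267)
  = −0.75 × (-1.608104) = 1.206078 substitutions/site.
Under a molecular clock d = 2μt, so t = d/(2μ) = 1.206078 / (2 × 0.0356) = 16.94 Myr.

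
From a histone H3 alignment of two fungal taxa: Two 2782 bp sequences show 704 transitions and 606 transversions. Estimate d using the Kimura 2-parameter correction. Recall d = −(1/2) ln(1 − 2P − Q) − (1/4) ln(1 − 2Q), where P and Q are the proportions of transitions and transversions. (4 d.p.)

P = 704/2782 ≈ 0.253055 and Q = 606/2782 ≈ 0.217829.
Under the Kimura two-parameter model, d = −½ ln(1 − 2P − Q) − ¼ ln(1 − 2Q).
1 − 2P − Q = 0.276061, giving −½ ln(0.276061) = 0.643567.
1 − 2Q = 0.564342, giving −¼ ln(0.564342) = 0.143024.
d = 0.643567 + 0.143024 = 0.786591.

0.7866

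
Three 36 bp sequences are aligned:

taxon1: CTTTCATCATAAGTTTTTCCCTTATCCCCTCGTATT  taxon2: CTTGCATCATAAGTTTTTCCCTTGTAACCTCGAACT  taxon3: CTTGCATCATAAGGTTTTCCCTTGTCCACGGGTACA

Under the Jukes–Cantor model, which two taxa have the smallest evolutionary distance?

taxon1 and taxon2

taxon1–taxon2: 6/36 differ, p = 0.167, d = 0.188.
taxon1–taxon3: 8/36 differ, p = 0.222, d = 0.264.
taxon2–taxon3: 8/36 differ, p = 0.222, d = 0.264.
The smallest distance is between taxon1 and taxon2.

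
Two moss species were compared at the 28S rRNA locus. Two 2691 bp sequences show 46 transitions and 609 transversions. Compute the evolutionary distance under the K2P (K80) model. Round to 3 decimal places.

0.302

P = 46/2691 ≈ 0.017094 and Q = 609/2691 ≈ 0.22631.
Under the Kimura two-parameter model, d = −½ ln(1 − 2P − Q) − ¼ ln(1 − 2Q).
1 − 2P − Q = 0.739502, giving −½ ln(0.739502) = 0.150889.
1 − 2Q = 0.54738, giving −¼ ln(0.54738) = 0.150653.
d = 0.150889 + 0.150653 = 0.301542.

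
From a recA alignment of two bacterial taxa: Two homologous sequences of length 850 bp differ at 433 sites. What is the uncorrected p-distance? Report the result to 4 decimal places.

p = 433/850 = 0.509411… ≈ 0.5094 (to 4 d.p.).

0.5094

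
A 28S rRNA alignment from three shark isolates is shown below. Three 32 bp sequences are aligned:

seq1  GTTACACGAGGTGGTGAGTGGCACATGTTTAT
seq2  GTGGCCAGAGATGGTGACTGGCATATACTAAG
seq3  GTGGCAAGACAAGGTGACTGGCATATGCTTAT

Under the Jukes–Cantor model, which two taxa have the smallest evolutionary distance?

seq2 and seq3

seq1–seq2: 11/32 differ, p = 0.344, d = 0.460.
seq1–seq3: 9/32 differ, p = 0.281, d = 0.353.
seq2–seq3: 6/32 differ, p = 0.188, d = 0.216.
The smallest distance is between seq2 and seq3.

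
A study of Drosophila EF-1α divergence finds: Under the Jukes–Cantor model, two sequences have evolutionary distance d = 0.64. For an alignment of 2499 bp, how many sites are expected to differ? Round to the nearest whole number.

1076

Invert JC69: p = (3/4)(1 − e^(−4d/3)) = 0.75 × (1 − e^(-0.853333)) = 0.75 × (1 − 0.425993) = 0.430505.
Expected differing sites = pL ≈ 0.430505 × 2499 = 1075.831995 ≈ 1076.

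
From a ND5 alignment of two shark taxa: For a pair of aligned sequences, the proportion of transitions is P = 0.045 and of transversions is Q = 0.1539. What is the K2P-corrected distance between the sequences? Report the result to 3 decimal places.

Under the Kimura two-parameter model, d = −½ ln(1 − 2P − Q) − ¼ ln(1 − 2Q).
1 − 2P − Q = 0.7561, giving −½ ln(0.7561) = 0.139791.
1 − 2Q = 0.6922, giving −¼ ln(0.6922) = 0.091970.
d = 0.139791 + 0.091970 = 0.231761.

0.232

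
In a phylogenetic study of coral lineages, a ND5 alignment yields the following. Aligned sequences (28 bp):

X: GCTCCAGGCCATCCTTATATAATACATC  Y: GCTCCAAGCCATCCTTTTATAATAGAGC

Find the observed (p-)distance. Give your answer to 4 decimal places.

0.1429

The sequences differ at 4 of 28 positions (sites 7, 17, 25, 27).
p = 4/28 = 0.142857… ≈ 0.1429 (to 4 d.p.).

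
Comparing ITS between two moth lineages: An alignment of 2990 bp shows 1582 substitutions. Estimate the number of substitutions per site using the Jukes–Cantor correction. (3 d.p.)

p = 1582/2990 ≈ 0.529097.
d = −(3/4) ln(1 − 4p/3) = −0.75 ln(1 − 0.705463) = −0.75 ln(0.294537)
  = −0.75 × (-1.222351) = 0.916763 substitutions/site.

0.917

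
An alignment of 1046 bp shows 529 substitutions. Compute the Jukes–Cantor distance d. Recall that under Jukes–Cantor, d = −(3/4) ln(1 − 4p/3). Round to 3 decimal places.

p = 529/1046 ≈ 0.505736.
d = −(3/4) ln(1 − 4p/3) = −0.75 ln(1 − 0.674315) = −0.75 ln(0.325685)
  = −0.75 × (-1.121825) = 0.841369 substitutions/site.

0.841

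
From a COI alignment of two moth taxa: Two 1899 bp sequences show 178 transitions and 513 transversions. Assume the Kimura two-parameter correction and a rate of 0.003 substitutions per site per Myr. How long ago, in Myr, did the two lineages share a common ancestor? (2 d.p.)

83.36

P = 178/1899 ≈ 0.093734 and Q = 513/1899 ≈ 0.270142.
Under the Kimura two-parameter model, d = −½ ln(1 − 2P − Q) − ¼ ln(1 − 2Q).
1 − 2P − Q = 0.54239, giving −½ ln(0.54239) = 0.305885.
1 − 2Q = 0.459716, giving −¼ ln(0.459716) = 0.194287.
d = 0.305885 + 0.194287 = 0.500172.
Under a molecular clock d = 2μt, so t = d/(2μ) = 0.500172 / (2 × 0.003) = 83.36 Myr.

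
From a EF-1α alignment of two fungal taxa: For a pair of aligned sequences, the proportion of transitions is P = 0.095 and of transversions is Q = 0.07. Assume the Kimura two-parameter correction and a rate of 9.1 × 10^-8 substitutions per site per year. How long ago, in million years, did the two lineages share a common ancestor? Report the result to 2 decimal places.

Under the Kimura two-parameter model, d = −½ ln(1 − 2P − Q) − ¼ ln(1 − 2Q).
1 − 2P − Q = 0.74, giving −½ ln(0.74) = 0.150553.
1 − 2Q = 0.86, giving −¼ ln(0.86) = 0.037706.
d = 0.150553 + 0.037706 = 0.188259.
Under a molecular clock d = 2μt, so t = d/(2μ) = 0.188259 / (2 × 9.1 × 10^-8) = 1.03 million years.

1.03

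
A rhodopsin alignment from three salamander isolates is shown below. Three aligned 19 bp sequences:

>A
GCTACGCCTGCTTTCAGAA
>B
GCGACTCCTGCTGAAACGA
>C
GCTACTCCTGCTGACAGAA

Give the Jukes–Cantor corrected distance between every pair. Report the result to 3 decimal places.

A–B: 7/19 sites differ → p ≈ 0.368421, d = −0.75 ln(1 − 0.491228) = 0.506816 ≈ 0.507.
A–C: 3/19 sites differ → p ≈ 0.157895, d = −0.75 ln(1 − 0.210527) = 0.177292 ≈ 0.177.
B–C: 4/19 sites differ → p ≈ 0.210526, d = −0.75 ln(1 − 0.280701) = 0.247109 ≈ 0.247.

d(A,B) = 0.507, d(A,C) = 0.177, d(B,C) = 0.247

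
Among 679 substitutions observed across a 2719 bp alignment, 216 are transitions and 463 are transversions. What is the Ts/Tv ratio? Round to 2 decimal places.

0.47

R = 216/463 = 0.466522… ≈ 0.47 (to 2 d.p.).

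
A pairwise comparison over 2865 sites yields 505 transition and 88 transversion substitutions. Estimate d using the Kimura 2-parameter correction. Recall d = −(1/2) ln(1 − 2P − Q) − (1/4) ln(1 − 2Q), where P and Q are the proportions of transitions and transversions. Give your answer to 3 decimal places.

P = 505/2865 ≈ 0.176265 and Q = 88/2865 ≈ 0.030716.
Under the Kimura two-parameter model, d = −½ ln(1 − 2P − Q) − ¼ ln(1 − 2Q).
1 − 2P − Q = 0.616754, giving −½ ln(0.616754) = 0.241643.
1 − 2Q = 0.938568, giving −¼ ln(0.938568) = 0.015850.
d = 0.241643 + 0.015850 = 0.257493.

0.257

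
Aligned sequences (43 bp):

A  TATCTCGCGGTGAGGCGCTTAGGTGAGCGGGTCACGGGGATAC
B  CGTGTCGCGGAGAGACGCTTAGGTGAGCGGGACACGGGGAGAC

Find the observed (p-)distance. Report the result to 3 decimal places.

0.163

The sequences differ at 7 of 43 positions (sites 1, 2, 4, 11, 15, 32, 41).
p = 7/43 = 0.162790… ≈ 0.163 (to 3 d.p.).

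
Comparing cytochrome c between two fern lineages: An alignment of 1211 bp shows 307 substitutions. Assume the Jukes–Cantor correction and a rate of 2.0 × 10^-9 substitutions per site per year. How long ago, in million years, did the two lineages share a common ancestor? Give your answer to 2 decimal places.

p = 307/1211 ≈ 0.253509.
d = −(3/4) ln(1 − 4p/3) = −0.75 ln(1 − 0.338012) = −0.75 ln(0.661988)
  = −0.75 × (-0.412508) = 0.309381 substitutions/site.
Under a molecular clock d = 2μt, so t = d/(2μ) = 0.309381 / (2 × 2.0 × 10^-9) = 77.35 million years.

77.35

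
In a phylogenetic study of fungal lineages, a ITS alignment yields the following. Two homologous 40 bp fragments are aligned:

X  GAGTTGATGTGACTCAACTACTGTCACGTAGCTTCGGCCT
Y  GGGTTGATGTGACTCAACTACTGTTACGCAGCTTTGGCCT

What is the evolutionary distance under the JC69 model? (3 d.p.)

0.107

The sequences differ at 4 of 40 sites (2, 25, 29, 35), so p = 4/40 = 0.1.
d = −(3/4) ln(1 − 4p/3) = −0.75 ln(1 − 0.133333) = −0.75 ln(0.866667)
  = −0.75 × (-0.143100) = 0.107325 substitutions/site.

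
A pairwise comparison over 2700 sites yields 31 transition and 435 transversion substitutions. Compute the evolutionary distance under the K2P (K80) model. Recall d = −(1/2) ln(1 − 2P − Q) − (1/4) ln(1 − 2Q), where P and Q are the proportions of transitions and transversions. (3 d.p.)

0.199

P = 31/2700 ≈ 0.011481 and Q = 435/2700 ≈ 0.161111.
Under the Kimura two-parameter model, d = −½ ln(1 − 2P − Q) − ¼ ln(1 − 2Q).
1 − 2P − Q = 0.815927, giving −½ ln(0.815927) = 0.101715.
1 − 2Q = 0.677778, giving −¼ ln(0.677778) = 0.097234.
d = 0.101715 + 0.097234 = 0.198949.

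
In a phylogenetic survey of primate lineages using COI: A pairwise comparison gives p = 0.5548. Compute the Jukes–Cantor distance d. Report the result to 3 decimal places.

1.010

d = −(3/4) ln(1 − 4p/3) = −0.75 ln(1 − 0.739733) = −0.75 ln(0.260267)
  = −0.75 × (-1.346047) = 1.009535 substitutions/site.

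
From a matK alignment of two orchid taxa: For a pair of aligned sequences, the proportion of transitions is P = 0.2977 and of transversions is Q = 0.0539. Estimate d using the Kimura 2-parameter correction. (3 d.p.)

0.552

Under the Kimura two-parameter model, d = −½ ln(1 − 2P − Q) − ¼ ln(1 − 2Q).
1 − 2P − Q = 0.3507, giving −½ ln(0.3507) = 0.523912.
1 − 2Q = 0.8922, giving −¼ ln(0.8922) = 0.028516.
d = 0.523912 + 0.028516 = 0.552428.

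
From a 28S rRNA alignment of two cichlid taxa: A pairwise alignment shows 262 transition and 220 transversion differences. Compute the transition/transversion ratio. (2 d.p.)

1.19

R = 262/220 = 1.190909… ≈ 1.19 (to 2 d.p.).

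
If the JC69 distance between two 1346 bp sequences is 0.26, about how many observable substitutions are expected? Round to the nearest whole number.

296

Invert JC69: p = (3/4)(1 − e^(−4d/3)) = 0.75 × (1 − e^(-0.346667)) = 0.75 × (1 − 0.707041) = 0.219719.
Expected differing sites = pL ≈ 0.219719 × 1346 = 295.741774 ≈ 296.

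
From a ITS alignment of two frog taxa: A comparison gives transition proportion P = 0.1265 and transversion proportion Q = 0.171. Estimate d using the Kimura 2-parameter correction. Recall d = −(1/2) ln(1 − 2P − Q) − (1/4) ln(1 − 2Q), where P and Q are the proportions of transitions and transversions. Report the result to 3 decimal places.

Under the Kimura two-parameter model, d = −½ ln(1 − 2P − Q) − ¼ ln(1 − 2Q).
1 − 2P − Q = 0.576, giving −½ ln(0.576) = 0.275824.
1 − 2Q = 0.658, giving −¼ ln(0.658) = 0.104638.
d = 0.275824 + 0.104638 = 0.380462.

0.380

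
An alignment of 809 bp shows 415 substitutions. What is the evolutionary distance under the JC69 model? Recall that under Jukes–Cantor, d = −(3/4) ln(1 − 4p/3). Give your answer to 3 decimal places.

0.864

p = 415/809 ≈ 0.512979.
d = −(3/4) ln(1 − 4p/3) = −0.75 ln(1 − 0.683972) = −0.75 ln(0.316028)
  = −0.75 × (-1.151924) = 0.863943 substitutions/site.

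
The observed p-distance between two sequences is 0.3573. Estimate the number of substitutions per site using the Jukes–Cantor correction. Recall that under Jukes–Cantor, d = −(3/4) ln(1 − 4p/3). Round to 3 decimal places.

d = −(3/4) ln(1 − 4p/3) = −0.75 ln(1 − 0.4764) = −0.75 ln(0.5236)
  = −0.75 × (-0.647027) = 0.485270 substitutions/site.

0.485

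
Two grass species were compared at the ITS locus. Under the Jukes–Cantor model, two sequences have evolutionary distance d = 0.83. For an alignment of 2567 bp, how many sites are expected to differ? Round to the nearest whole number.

1289

Invert JC69: p = (3/4)(1 − e^(−4d/3)) = 0.75 × (1 − e^(-1.106667)) = 0.75 × (1 − 0.330659) = 0.502006.
Expected differing sites = pL ≈ 0.502006 × 2567 = 1288.649402 ≈ 1289.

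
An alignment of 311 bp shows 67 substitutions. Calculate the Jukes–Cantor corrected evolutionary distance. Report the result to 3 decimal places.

0.254

p = 67/311 ≈ 0.215434.
d = −(3/4) ln(1 − 4p/3) = −0.75 ln(1 − 0.287245) = −0.75 ln(0.712755)
  = −0.75 × (-0.338618) = 0.253964 substitutions/site.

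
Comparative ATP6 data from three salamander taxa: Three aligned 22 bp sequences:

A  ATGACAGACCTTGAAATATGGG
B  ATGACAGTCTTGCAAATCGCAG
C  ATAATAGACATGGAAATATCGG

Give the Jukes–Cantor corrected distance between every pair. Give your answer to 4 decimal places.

d(A,B) = 0.4975, d(A,C) = 0.2708, d(B,C) = 0.4975

A–B: 8/22 sites differ → p ≈ 0.363636, d = −0.75 ln(1 − 0.484848) = 0.497470 ≈ 0.4975.
A–C: 5/22 sites differ → p ≈ 0.227273, d = −0.75 ln(1 − 0.303031) = 0.270761 ≈ 0.2708.
B–C: 8/22 sites differ → p ≈ 0.363636, d = −0.75 ln(1 − 0.484848) = 0.497470 ≈ 0.4975.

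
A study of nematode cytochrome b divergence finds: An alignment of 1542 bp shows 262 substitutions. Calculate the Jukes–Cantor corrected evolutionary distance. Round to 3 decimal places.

p = 262/1542 ≈ 0.169909.
d = −(3/4) ln(1 − 4p/3) = −0.75 ln(1 − 0.226545) = −0.75 ln(0.773455)
  = −0.75 × (-0.256888) = 0.192666 substitutions/site.

0.193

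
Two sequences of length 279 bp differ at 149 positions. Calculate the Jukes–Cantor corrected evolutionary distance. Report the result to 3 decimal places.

0.934

p = 149/279 ≈ 0.53405.
d = −(3/4) ln(1 − 4p/3) = −0.75 ln(1 − 0.712067) = −0.75 ln(0.287933)
  = −0.75 × (-1.245027) = 0.933770 substitutions/site.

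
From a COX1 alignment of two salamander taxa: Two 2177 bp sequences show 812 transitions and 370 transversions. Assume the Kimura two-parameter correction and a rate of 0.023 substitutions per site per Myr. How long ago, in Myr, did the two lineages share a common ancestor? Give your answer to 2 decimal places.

P = 812/2177 ≈ 0.37299 and Q = 370/2177 ≈ 0.169959.
Under the Kimura two-parameter model, d = −½ ln(1 − 2P − Q) − ¼ ln(1 − 2Q).
1 − 2P − Q = 0.084061, giving −½ ln(0.084061) = 1.238106.
1 − 2Q = 0.660082, giving −¼ ln(0.660082) = 0.103848.
d = 1.238106 + 0.103848 = 1.341954.
Under a molecular clock d = 2μt, so t = d/(2μ) = 1.341954 / (2 × 0.023) = 29.17 Myr.

29.17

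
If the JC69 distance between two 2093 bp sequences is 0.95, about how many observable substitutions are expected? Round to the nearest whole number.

Invert JC69: p = (3/4)(1 − e^(−4d/3)) = 0.75 × (1 − e^(-1.266667)) = 0.75 × (1 − 0.281769) = 0.538673.
Expected differing sites = pL ≈ 0.538673 × 2093 = 1127.442589 ≈ 1127.

1127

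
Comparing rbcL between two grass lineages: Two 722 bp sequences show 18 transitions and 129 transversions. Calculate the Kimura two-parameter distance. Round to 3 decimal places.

P = 18/722 ≈ 0.024931 and Q = 129/722 ≈ 0.17867.
Under the Kimura two-parameter model, d = −½ ln(1 − 2P − Q) − ¼ ln(1 − 2Q).
1 − 2P − Q = 0.771468, giving −½ ln(0.771468) = 0.129730.
1 − 2Q = 0.64266, giving −¼ ln(0.64266) = 0.110535.
d = 0.129730 + 0.110535 = 0.240265.

0.240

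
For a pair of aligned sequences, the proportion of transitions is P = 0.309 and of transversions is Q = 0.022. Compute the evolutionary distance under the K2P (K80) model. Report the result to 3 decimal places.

0.522

Under the Kimura two-parameter model, d = −½ ln(1 − 2P − Q) − ¼ ln(1 − 2Q).
1 − 2P − Q = 0.36, giving −½ ln(0.36) = 0.510826.
1 − 2Q = 0.956, giving −¼ ln(0.956) = 0.011249.
d = 0.510826 + 0.011249 = 0.522075.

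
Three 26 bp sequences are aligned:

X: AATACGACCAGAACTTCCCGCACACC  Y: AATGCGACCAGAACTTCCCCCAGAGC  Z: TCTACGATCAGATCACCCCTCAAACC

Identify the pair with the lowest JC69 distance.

X and Y

X–Y: 4/26 differ, p = 0.154, d = 0.172.
X–Z: 8/26 differ, p = 0.308, d = 0.396.
Y–Z: 10/26 differ, p = 0.385, d = 0.539.
The smallest distance is between X and Y.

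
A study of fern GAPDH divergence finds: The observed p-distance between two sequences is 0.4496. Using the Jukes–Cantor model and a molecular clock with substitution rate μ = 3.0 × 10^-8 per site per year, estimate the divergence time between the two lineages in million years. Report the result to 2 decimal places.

d = −(3/4) ln(1 − 4p/3) = −0.75 ln(1 − 0.599467) = −0.75 ln(0.400533)
  = −0.75 × (-0.914959) = 0.686219 substitutions/site.
Under a molecular clock d = 2μt, so t = d/(2μ) = 0.686219 / (2 × 3.0 × 10^-8) = 11.44 million years.

11.44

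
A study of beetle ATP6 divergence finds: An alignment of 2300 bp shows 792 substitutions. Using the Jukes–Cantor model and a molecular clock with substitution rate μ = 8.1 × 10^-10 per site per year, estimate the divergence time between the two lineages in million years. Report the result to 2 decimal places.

p = 792/2300 ≈ 0.344348.
d = −(3/4) ln(1 − 4p/3) = −0.75 ln(1 − 0.459131) = −0.75 ln(0.540869)
  = −0.75 × (-0.614578) = 0.460934 substitutions/site.
Under a molecular clock d = 2μt, so t = d/(2μ) = 0.460934 / (2 × 8.1 × 10^-10) = 284.53 million years.

284.53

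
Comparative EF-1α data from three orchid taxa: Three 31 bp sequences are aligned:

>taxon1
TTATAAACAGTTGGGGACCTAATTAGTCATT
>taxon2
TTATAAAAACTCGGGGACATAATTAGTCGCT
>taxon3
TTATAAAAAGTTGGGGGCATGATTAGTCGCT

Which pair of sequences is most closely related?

taxon2 and taxon3

taxon1–taxon2: 6/31 differ, p = 0.194, d = 0.224.
taxon1–taxon3: 6/31 differ, p = 0.194, d = 0.224.
taxon2–taxon3: 4/31 differ, p = 0.129, d = 0.142.
The smallest distance is between taxon2 and taxon3.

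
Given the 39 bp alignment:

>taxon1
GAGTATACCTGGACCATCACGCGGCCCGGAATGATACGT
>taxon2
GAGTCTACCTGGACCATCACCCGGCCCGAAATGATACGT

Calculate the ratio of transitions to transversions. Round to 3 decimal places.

Transitions are A↔G and C↔T; transversions are all other mismatches.
Transitions: 1. Transversions: 2.
R = 1/2 = 0.500.

0.500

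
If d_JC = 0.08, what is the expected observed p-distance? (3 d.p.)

p = (3/4)(1 − e^(−4d/3)) = 0.75 × (1 − e^(-0.106667)) = 0.75 × (1 − 0.898825) = 0.075881.

0.076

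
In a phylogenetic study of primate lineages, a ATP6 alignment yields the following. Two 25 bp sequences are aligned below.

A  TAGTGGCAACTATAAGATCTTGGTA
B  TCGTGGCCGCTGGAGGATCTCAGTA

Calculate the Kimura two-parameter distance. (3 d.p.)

0.436

Of 25 sites, 5 differences are transitions and 3 are transversions, so P = 5/25 = 0.2 and Q = 3/25 = 0.12.
Under the Kimura two-parameter model, d = −½ ln(1 − 2P − Q) − ¼ ln(1 − 2Q).
1 − 2P − Q = 0.48, giving −½ ln(0.48) = 0.366985.
1 − 2Q = 0.76, giving −¼ ln(0.76) = 0.068609.
d = 0.366985 + 0.068609 = 0.435594.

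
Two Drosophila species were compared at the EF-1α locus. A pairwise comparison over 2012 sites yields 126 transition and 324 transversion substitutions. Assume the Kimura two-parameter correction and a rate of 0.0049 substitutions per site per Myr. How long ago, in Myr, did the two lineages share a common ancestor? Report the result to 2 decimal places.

27.12

P = 126/2012 ≈ 0.062624 and Q = 324/2012 ≈ 0.161034.
Under the Kimura two-parameter model, d = −½ ln(1 − 2P − Q) − ¼ ln(1 − 2Q).
1 − 2P − Q = 0.713718, giving −½ ln(0.713718) = 0.168634.
1 − 2Q = 0.677932, giving −¼ ln(0.677932) = 0.097177.
d = 0.168634 + 0.097177 = 0.265811.
Under a molecular clock d = 2μt, so t = d/(2μ) = 0.265811 / (2 × 0.0049) = 27.12 Myr.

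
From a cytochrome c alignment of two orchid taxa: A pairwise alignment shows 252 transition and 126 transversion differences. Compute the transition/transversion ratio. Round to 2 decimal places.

R = 252/126 = 2.00.

2.00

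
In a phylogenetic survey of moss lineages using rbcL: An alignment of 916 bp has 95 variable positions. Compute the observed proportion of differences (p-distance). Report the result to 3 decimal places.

0.104

p = 95/916 = 0.103711… ≈ 0.104 (to 3 d.p.).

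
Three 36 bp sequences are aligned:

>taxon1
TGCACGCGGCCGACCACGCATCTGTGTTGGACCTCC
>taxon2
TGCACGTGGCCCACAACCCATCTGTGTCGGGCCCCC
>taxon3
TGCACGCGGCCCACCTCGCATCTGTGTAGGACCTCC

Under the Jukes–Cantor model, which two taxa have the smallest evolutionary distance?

taxon1 and taxon3

taxon1–taxon2: 7/36 differ, p = 0.194, d = 0.225.
taxon1–taxon3: 3/36 differ, p = 0.083, d = 0.088.
taxon2–taxon3: 7/36 differ, p = 0.194, d = 0.225.
The smallest distance is between taxon1 and taxon3.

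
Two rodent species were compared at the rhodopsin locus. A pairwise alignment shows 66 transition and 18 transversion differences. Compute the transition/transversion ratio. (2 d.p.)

R = 66/18 = 3.666666… ≈ 3.67 (to 2 d.p.).

3.67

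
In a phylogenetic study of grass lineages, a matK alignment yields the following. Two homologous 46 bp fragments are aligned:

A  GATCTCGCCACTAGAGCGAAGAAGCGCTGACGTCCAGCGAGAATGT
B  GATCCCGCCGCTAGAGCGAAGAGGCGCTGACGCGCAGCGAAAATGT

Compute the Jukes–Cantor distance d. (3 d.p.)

0.143

The sequences differ at 6 of 46 sites (5, 10, 23, 33, 34, 41), so p = 6/46 ≈ 0.130435.
d = −(3/4) ln(1 − 4p/3) = −0.75 ln(1 − 0.173913) = −0.75 ln(0.826087)
  = −0.75 × (-0.191055) = 0.143291 substitutions/site.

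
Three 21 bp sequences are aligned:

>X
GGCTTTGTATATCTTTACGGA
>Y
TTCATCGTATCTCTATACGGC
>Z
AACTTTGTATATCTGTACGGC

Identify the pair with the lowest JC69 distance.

X and Z

X–Y: 7/21 differ, p = 0.333, d = 0.441.
X–Z: 4/21 differ, p = 0.190, d = 0.220.
Y–Z: 6/21 differ, p = 0.286, d = 0.360.
The smallest distance is between X and Z.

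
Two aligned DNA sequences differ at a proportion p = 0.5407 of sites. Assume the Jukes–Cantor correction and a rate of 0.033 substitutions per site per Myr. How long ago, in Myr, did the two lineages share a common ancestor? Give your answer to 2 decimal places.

14.50

d = −(3/4) ln(1 − 4p/3) = −0.75 ln(1 − 0.720933) = −0.75 ln(0.279067)
  = −0.75 × (-1.276303) = 0.957227 substitutions/site.
Under a molecular clock d = 2μt, so t = d/(2μ) = 0.957227 / (2 × 0.033) = 14.50 Myr.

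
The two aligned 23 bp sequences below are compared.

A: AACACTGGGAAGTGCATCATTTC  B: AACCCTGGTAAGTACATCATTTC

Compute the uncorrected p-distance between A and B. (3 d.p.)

The sequences differ at 3 of 23 positions (sites 4, 9, 14).
p = 3/23 = 0.130434… ≈ 0.130 (to 3 d.p.).

0.130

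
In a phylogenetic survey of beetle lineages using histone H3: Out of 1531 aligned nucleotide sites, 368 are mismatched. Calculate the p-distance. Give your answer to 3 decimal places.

p = 368/1531 = 0.240365… ≈ 0.240 (to 3 d.p.).

0.240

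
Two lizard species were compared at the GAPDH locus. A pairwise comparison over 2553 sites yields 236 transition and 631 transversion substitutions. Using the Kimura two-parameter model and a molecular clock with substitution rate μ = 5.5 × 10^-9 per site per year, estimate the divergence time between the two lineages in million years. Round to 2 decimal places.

41.21

P = 236/2553 ≈ 0.09244 and Q = 631/2553 ≈ 0.24716.
Under the Kimura two-parameter model, d = −½ ln(1 − 2P − Q) − ¼ ln(1 − 2Q).
1 − 2P − Q = 0.56796, giving −½ ln(0.56796) = 0.282852.
1 − 2Q = 0.50568, giving −¼ ln(0.50568) = 0.170463.
d = 0.282852 + 0.170463 = 0.453315.
Under a molecular clock d = 2μt, so t = d/(2μ) = 0.453315 / (2 × 5.5 × 10^-9) = 41.21 million years.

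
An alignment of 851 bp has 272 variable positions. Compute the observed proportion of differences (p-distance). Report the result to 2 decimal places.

p = 272/851 = 0.319623… ≈ 0.32 (to 2 d.p.).

0.32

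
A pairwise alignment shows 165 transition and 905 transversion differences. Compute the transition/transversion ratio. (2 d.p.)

0.18

R = 165/905 = 0.182320… ≈ 0.18 (to 2 d.p.).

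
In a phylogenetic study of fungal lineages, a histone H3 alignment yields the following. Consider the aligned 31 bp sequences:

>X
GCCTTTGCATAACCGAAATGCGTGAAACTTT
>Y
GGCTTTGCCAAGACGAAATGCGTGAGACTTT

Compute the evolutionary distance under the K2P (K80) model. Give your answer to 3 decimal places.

Of 31 sites, 2 differences are transitions and 4 are transversions, so P = 2/31 ≈ 0.064516 and Q = 4/31 ≈ 0.129032.
Under the Kimura two-parameter model, d = −½ ln(1 − 2P − Q) − ¼ ln(1 − 2Q).
1 − 2P − Q = 0.741936, giving −½ ln(0.741936) = 0.149246.
1 − 2Q = 0.741936, giving −¼ ln(0.741936) = 0.074623.
d = 0.149246 + 0.074623 = 0.223869.

0.224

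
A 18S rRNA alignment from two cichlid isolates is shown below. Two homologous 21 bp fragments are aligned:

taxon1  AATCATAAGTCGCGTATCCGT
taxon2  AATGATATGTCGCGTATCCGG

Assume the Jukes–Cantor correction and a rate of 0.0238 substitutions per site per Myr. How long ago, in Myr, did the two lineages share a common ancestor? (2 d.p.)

The sequences differ at 3 of 21 sites (4, 8, 21), so p = 3/21 ≈ 0.142857.
d = −(3/4) ln(1 − 4p/3) = −0.75 ln(1 − 0.190476) = −0.75 ln(0.809524)
  = −0.75 × (-0.211309) = 0.158482 substitutions/site.
Under a molecular clock d = 2μt, so t = d/(2μ) = 0.158482 / (2 × 0.0238) = 3.33 Myr.

3.33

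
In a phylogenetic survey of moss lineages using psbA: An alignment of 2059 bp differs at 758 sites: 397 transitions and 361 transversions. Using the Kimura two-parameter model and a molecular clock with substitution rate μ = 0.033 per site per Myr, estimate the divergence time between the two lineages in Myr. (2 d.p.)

7.87

P = 397/2059 ≈ 0.192812 and Q = 361/2059 ≈ 0.175328.
Under the Kimura two-parameter model, d = −½ ln(1 − 2P − Q) − ¼ ln(1 − 2Q).
1 − 2P − Q = 0.439048, giving −½ ln(0.439048) = 0.411573.
1 − 2Q = 0.649344, giving −¼ ln(0.649344) = 0.107948.
d = 0.411573 + 0.107948 = 0.519521.
Under a molecular clock d = 2μt, so t = d/(2μ) = 0.519521 / (2 × 0.033) = 7.87 Myr.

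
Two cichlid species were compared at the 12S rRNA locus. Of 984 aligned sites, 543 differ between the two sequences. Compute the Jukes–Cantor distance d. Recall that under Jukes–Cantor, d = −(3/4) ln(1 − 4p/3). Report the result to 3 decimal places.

p = 543/984 ≈ 0.551829.
d = −(3/4) ln(1 − 4p/3) = −0.75 ln(1 − 0.735772) = −0.75 ln(0.264228)
  = −0.75 × (-1.330943) = 0.998207 substitutions/site.

0.998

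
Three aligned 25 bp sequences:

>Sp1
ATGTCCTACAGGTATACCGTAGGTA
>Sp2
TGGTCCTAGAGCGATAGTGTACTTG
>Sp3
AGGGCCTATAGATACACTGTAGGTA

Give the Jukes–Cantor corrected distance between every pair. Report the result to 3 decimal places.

d(Sp1,Sp2) = 0.572, d(Sp1,Sp3) = 0.289, d(Sp2,Sp3) = 0.572

Sp1–Sp2: 10/25 sites differ → p = 0.4, d = −0.75 ln(1 − 0.533333) = 0.571605 ≈ 0.572.
Sp1–Sp3: 6/25 sites differ → p = 0.24, d = −0.75 ln(1 − 0.32) = 0.289247 ≈ 0.289.
Sp2–Sp3: 10/25 sites differ → p = 0.4, d = −0.75 ln(1 − 0.533333) = 0.571605 ≈ 0.572.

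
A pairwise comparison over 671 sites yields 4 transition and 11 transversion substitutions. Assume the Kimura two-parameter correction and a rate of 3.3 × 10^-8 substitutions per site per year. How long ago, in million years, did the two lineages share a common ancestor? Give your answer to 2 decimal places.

0.34

P = 4/671 ≈ 0.005961 and Q = 11/671 ≈ 0.016393.
Under the Kimura two-parameter model, d = −½ ln(1 − 2P − Q) − ¼ ln(1 − 2Q).
1 − 2P − Q = 0.971685, giving −½ ln(0.971685) = 0.014362.
1 − 2Q = 0.967214, giving −¼ ln(0.967214) = 0.008334.
d = 0.014362 + 0.008334 = 0.022696.
Under a molecular clock d = 2μt, so t = d/(2μ) = 0.022696 / (2 × 3.3 × 10^-8) = 0.34 million years.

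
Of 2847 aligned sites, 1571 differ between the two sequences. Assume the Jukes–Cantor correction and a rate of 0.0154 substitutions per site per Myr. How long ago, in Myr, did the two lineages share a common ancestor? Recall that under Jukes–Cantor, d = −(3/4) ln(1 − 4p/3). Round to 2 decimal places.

32.41

p = 1571/2847 ≈ 0.551809.
d = −(3/4) ln(1 − 4p/3) = −0.75 ln(1 − 0.735745) = −0.75 ln(0.264255)
  = −0.75 × (-1.330841) = 0.998131 substitutions/site.
Under a molecular clock d = 2μt, so t = d/(2μ) = 0.998131 / (2 × 0.0154) = 32.41 Myr.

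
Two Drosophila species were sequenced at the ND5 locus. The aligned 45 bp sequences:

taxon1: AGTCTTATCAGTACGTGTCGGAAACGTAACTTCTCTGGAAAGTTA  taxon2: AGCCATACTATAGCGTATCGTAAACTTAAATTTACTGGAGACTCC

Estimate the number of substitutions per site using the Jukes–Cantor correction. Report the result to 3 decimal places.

The sequences differ at 17 of 45 sites, so p = 17/45 ≈ 0.377778.
d = −(3/4) ln(1 − 4p/3) = −0.75 ln(1 − 0.503704) = −0.75 ln(0.496296)
  = −0.75 × (-0.700583) = 0.525437 substitutions/site.

0.525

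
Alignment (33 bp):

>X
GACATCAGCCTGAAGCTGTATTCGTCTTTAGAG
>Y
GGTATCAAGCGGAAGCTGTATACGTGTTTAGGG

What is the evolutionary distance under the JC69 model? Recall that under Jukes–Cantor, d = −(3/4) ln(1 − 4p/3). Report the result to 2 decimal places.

The sequences differ at 8 of 33 sites (2, 3, 8, 9, 11, 22, 26, 32), so p = 8/33 ≈ 0.242424.
d = −(3/4) ln(1 − 4p/3) = −0.75 ln(1 − 0.323232) = −0.75 ln(0.676768)
  = −0.75 × (-0.390427) = 0.292820 substitutions/site.

0.29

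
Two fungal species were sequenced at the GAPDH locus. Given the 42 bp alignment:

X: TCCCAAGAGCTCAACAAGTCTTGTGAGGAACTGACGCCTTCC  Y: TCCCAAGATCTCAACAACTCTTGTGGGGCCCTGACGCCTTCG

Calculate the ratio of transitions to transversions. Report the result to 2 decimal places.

0.20

Transitions are A↔G and C↔T; transversions are all other mismatches.
Transitions: 1. Transversions: 5.
R = 1/5 = 0.20.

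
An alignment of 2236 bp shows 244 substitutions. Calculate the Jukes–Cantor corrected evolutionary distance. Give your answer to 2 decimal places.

p = 244/2236 ≈ 0.109123.
d = −(3/4) ln(1 − 4p/3) = −0.75 ln(1 − 0.145497) = −0.75 ln(0.854503)
  = −0.75 × (-0.157235) = 0.117926 substitutions/site.

0.12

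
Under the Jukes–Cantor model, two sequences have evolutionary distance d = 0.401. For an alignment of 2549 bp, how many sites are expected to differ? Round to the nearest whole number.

Invert JC69: p = (3/4)(1 − e^(−4d/3)) = 0.75 × (1 − e^(-0.534667)) = 0.75 × (1 − 0.585864) = 0.310602.
Expected differing sites = pL ≈ 0.310602 × 2549 = 791.724498 ≈ 792.

792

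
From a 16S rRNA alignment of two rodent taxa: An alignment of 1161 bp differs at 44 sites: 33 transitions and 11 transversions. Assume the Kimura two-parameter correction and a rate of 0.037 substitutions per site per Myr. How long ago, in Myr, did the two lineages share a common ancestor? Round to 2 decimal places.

P = 33/1161 ≈ 0.028424 and Q = 11/1161 ≈ 0.009475.
Under the Kimura two-parameter model, d = −½ ln(1 − 2P − Q) − ¼ ln(1 − 2Q).
1 − 2P − Q = 0.933677, giving −½ ln(0.933677) = 0.034312.
1 − 2Q = 0.98105, giving −¼ ln(0.98105) = 0.004783.
d = 0.034312 + 0.004783 = 0.039095.
Under a molecular clock d = 2μt, so t = d/(2μ) = 0.039095 / (2 × 0.037) = 0.53 Myr.

0.53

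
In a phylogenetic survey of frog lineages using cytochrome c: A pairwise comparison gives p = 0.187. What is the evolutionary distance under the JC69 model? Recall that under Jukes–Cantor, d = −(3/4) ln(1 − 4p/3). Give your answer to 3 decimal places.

0.215

d = −(3/4) ln(1 − 4p/3) = −0.75 ln(1 − 0.249333) = −0.75 ln(0.750667)
  = −0.75 × (-0.286793) = 0.215095 substitutions/site.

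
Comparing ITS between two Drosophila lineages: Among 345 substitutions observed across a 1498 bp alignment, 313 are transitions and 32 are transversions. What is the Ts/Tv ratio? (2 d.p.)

9.78

R = 313/32 = 9.78125 ≈ 9.78 (to 2 d.p.).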